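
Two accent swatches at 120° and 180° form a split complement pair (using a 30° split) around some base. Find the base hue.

330°

The accents sit 30° either side of the complement, so the complement is their short-arc midpoint on the wheel.
Short-arc midpoint of 120° and 180°: 150°.
Base is 180° from the complement: 150 − 180 = -30 → -30 + 360 = 330°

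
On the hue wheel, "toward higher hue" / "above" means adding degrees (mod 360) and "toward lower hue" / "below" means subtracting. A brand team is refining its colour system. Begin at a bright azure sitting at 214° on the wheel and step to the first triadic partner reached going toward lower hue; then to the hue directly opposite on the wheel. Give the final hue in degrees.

−120° (triadic ↓): 214 − 120 = 94°
+180° (complement): 94 + 180 = 274°

274°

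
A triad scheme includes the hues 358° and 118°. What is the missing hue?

238°

A triad places three hues 120° apart.
The full set through 118° is {118°, 238°, 358°}.
Given {118°, 358°}, the missing hue is 238°.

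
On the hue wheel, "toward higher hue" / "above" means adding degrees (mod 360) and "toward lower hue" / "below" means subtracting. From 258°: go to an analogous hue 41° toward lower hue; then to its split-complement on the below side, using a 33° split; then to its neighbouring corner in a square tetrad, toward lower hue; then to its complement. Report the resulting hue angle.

258 − 41 = 217°   (analog 41° ↓)
217 + 147 = 364 → 364 − 360 = 4°   (split-comp 33° ↓)
4 − 90 = -86 → -86 + 360 = 274°   (square ↓)
274 + 180 = 454 → 454 − 360 = 94°   (complement)

94°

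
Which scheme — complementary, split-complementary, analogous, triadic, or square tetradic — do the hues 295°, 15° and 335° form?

analogous

Sort the hues: 15°, 295°, 335°.
Successive gaps around the wheel: 280°, 40°, 40°.
A run of hues at equal small steps (40°) with one large closing gap is an analogous group.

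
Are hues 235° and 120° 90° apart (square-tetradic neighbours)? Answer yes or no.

Angular distance: |235 − 120| = 115 = 115°.
90° apart (square-tetradic neighbours) requires 90°.

no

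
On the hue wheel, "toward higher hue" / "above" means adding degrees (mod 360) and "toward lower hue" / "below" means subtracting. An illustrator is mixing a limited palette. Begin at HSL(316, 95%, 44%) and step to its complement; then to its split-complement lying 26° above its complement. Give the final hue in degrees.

complement +180°: 316 + 180 = 496 → 496 − 360 = 136°
split-comp 26° ↑ +206°: 136 + 206 = 342°

342°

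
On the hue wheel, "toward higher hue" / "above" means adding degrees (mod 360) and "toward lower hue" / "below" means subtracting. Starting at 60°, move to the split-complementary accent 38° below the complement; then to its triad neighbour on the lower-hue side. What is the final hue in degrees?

82°

split-comp 38° ↓ +142°: 60 + 142 = 202°
triadic ↓ −120°: 202 − 120 = 82°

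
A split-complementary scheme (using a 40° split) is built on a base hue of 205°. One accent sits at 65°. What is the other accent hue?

345°

Split-complementary hues sit 40° either side of the complement.
Complement of the base 205°: 205 + 180 = 385 → 385 − 360 = 25°
The given accent 65° is 40° one side of 25°; the other accent sits 40° the other side: 25 − 40 = -15 → -15 + 360 = 345°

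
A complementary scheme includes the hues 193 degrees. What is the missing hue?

The complement sits 180° across the wheel.
The full set through 193° is {13°, 193°}.
Given {193°}, the missing hue is 13°.

13°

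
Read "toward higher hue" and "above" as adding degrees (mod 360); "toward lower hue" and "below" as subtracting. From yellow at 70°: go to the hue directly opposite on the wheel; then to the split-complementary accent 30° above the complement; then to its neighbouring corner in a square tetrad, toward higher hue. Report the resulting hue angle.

190°

70 + 180 = 250°   (complement)
250 + 210 = 460 → 460 − 360 = 100°   (split-comp 30° ↑)
100 + 90 = 190°   (square ↑)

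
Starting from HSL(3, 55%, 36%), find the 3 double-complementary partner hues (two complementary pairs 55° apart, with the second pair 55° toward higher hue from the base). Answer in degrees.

3 + 55 = 58°
3 + 180 = 183°
3 + 235 = 238°

58°, 183°, and 238°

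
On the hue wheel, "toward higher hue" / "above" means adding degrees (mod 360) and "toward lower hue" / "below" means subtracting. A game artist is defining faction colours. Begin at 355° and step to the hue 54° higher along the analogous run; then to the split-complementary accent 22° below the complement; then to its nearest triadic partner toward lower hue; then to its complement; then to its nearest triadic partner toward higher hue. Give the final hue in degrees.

27°

355 + 54 = 409 → 409 − 360 = 49°   (analog 54° ↑)
49 + 158 = 207°   (split-comp 22° ↓)
207 − 120 = 87°   (triadic ↓)
87 + 180 = 267°   (complement)
267 + 120 = 387 → 387 − 360 = 27°   (triadic ↑)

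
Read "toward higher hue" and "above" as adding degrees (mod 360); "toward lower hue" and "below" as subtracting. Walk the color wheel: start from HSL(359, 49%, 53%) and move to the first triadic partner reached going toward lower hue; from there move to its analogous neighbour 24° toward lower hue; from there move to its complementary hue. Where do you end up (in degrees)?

35°

−120° (triadic ↓): 359 − 120 = 239°
−24° (analog 24° ↓): 239 − 24 = 215°
+180° (complement): 215 + 180 = 395 → 395 − 360 = 35°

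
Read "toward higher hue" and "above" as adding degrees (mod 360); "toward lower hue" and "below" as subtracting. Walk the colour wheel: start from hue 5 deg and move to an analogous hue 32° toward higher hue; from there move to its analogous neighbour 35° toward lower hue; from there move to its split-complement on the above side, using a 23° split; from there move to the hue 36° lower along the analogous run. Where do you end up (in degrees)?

+32° (analog 32° ↑): 5 + 32 = 37°
−35° (analog 35° ↓): 37 − 35 = 2°
+203° (split-comp 23° ↑): 2 + 203 = 205°
−36° (analog 36° ↓): 205 − 36 = 169°

169°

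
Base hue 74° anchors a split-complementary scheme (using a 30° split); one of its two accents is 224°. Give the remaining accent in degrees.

Split-complementary hues sit 30° either side of the complement.
Complement of the base 74°: 74 + 180 = 254°
The given accent 224° is 30° one side of 254°; the other accent sits 30° the other side: 254 + 30 = 284°

284°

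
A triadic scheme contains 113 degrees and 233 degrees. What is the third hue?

A triad spaces three hues 120° apart.
The full set is {113°, 233°, 353°}.

353°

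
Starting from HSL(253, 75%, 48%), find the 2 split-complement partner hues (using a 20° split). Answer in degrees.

53° and 93°

Split-complementary hues sit 20° either side of the complement.
Complement of 253°: 253 + 180 = 433 → 433 − 360 = 73°
73 − 20 = 53°
73 + 20 = 93°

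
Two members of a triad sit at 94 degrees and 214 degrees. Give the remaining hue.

A triad spaces three hues 120° apart.
The full set is {94°, 214°, 334°}.

334°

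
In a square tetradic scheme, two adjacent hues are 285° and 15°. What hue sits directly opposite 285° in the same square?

A square tetradic scheme places four hues 90° apart; opposite corners are 180° apart.
285 + 180 = 465 → 465 − 360 = 105°

105°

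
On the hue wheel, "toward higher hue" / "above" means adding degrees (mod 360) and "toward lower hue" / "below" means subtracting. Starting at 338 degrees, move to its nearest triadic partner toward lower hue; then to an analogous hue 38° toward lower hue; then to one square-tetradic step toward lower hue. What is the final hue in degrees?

−120° (triadic ↓): 338 − 120 = 218°
−38° (analog 38° ↓): 218 − 38 = 180°
−90° (square ↓): 180 − 90 = 90°

90°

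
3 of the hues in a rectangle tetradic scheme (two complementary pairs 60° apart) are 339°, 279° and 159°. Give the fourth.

A rectangular tetradic uses two complementary pairs 60° apart: offsets 0°, 60°, 180°, 240°.
Among {159°, 279°, 339°}, 159° and 339° are a 180° pair.
The remaining hue 279° needs its own complement: 279 + 180 = 459 → 459 − 360 = 99°

99°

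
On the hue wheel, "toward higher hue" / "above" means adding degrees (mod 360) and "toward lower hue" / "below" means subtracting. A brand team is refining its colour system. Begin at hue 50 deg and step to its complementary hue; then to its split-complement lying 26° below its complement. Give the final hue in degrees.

50 + 180 = 230°   (complement)
230 + 154 = 384 → 384 − 360 = 24°   (split-comp 26° ↓)

24°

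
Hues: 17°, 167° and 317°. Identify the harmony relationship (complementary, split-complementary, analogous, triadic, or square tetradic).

Sort the hues: 17°, 167°, 317°.
Successive gaps around the wheel: 150°, 150°, 60°.
Two 150° gaps and one 60° gap — a base hue opposite a pair of accents 30° either side of its complement — is the split-complementary pattern.

split-complementary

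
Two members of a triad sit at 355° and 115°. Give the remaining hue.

A triad spaces three hues 120° apart.
The full set is {115°, 235°, 355°}.

235°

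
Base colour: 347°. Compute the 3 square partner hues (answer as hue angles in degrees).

A square tetradic scheme places four hues every 90°.
347 + 90 = 437 → 437 − 360 = 77°
347 + 180 = 527 → 527 − 360 = 167°
347 + 270 = 617 → 617 − 360 = 257°

77°, 167°, and 257°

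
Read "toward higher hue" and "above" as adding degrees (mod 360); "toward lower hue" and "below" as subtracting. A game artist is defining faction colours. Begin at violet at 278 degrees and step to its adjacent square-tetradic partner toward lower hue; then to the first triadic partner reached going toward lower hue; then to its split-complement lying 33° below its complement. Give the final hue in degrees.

−90° (square ↓): 278 − 90 = 188°
−120° (triadic ↓): 188 − 120 = 68°
+147° (split-comp 33° ↓): 68 + 147 = 215°

215°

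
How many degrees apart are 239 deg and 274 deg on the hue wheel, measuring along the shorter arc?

35°

|239 − 274| = 35.
35 ≤ 180, so the shorter arc is 35°.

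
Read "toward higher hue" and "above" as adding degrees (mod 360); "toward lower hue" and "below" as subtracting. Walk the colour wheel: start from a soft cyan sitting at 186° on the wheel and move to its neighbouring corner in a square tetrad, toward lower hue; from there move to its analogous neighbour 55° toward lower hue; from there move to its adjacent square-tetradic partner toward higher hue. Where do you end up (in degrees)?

−90° (square ↓): 186 − 90 = 96°
−55° (analog 55° ↓): 96 − 55 = 41°
+90° (square ↑): 41 + 90 = 131°

131°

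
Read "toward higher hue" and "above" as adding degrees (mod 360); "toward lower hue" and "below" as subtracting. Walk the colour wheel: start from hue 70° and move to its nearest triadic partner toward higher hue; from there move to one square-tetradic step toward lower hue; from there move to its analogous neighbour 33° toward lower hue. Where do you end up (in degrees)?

70 + 120 = 190°   (triadic ↑)
190 − 90 = 100°   (square ↓)
100 − 33 = 67°   (analog 33° ↓)

67°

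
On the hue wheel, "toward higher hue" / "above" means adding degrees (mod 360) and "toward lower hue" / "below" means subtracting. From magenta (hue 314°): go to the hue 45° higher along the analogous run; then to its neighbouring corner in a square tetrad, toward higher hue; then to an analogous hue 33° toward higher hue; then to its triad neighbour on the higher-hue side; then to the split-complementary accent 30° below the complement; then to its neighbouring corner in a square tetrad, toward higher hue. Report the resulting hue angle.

122°

analog 45° ↑ +45°: 314 + 45 = 359°
square ↑ +90°: 359 + 90 = 449 → 449 − 360 = 89°
analog 33° ↑ +33°: 89 + 33 = 122°
triadic ↑ +120°: 122 + 120 = 242°
split-comp 30° ↓ +150°: 242 + 150 = 392 → 392 − 360 = 32°
square ↑ +90°: 32 + 90 = 122°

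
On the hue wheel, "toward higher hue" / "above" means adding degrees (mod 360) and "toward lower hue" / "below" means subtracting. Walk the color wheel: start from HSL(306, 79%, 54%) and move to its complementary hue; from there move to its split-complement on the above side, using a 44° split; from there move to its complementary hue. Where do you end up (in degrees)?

306 + 180 = 486 → 486 − 360 = 126°   (complement)
126 + 224 = 350°   (split-comp 44° ↑)
350 + 180 = 530 → 530 − 360 = 170°   (complement)

170°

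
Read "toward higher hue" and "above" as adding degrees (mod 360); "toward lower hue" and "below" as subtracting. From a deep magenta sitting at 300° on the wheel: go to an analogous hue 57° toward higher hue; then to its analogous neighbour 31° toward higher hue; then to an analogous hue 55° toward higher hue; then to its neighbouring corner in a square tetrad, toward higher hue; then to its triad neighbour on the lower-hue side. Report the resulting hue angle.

53°

300 + 57 = 357°   (analog 57° ↑)
357 + 31 = 388 → 388 − 360 = 28°   (analog 31° ↑)
28 + 55 = 83°   (analog 55° ↑)
83 + 90 = 173°   (square ↑)
173 − 120 = 53°   (triadic ↓)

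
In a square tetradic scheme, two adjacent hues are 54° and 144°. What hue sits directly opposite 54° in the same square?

A square tetradic scheme places four hues 90° apart; opposite corners are 180° apart.
54 + 180 = 234°

234°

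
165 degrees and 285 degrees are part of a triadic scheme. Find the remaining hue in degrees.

45°

A triad places three hues 120° apart.
The full set through 165° is {45°, 165°, 285°}.
Given {165°, 285°}, the missing hue is 45°.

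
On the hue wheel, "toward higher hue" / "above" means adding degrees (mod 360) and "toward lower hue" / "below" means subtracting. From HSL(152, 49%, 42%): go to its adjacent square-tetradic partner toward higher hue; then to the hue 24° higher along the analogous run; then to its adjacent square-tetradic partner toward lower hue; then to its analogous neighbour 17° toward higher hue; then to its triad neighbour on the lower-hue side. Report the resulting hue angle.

152 + 90 = 242°   (square ↑)
242 + 24 = 266°   (analog 24° ↑)
266 − 90 = 176°   (square ↓)
176 + 17 = 193°   (analog 17° ↑)
193 − 120 = 73°   (triadic ↓)

73°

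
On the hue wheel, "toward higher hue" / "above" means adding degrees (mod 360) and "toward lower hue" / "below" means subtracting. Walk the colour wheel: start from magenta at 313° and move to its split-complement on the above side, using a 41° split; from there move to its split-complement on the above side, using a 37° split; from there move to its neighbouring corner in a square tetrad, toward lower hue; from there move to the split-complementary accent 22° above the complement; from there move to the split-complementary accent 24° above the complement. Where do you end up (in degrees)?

347°

313 + 221 = 534 → 534 − 360 = 174°   (split-comp 41° ↑)
174 + 217 = 391 → 391 − 360 = 31°   (split-comp 37° ↑)
31 − 90 = -59 → -59 + 360 = 301°   (square ↓)
301 + 202 = 503 → 503 − 360 = 143°   (split-comp 22° ↑)
143 + 204 = 347°   (split-comp 24° ↑)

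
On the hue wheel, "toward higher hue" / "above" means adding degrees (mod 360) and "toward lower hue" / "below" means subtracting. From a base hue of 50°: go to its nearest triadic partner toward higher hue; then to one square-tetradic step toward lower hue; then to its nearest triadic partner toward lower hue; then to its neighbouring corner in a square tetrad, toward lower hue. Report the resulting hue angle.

triadic ↑ +120°: 50 + 120 = 170°
square ↓ −90°: 170 − 90 = 80°
triadic ↓ −120°: 80 − 120 = -40 → -40 + 360 = 320°
square ↓ −90°: 320 − 90 = 230°

230°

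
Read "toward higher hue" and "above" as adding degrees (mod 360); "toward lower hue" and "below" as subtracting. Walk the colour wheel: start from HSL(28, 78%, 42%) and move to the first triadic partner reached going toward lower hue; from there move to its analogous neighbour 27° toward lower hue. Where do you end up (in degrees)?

triadic ↓ −120°: 28 − 120 = -92 → -92 + 360 = 268°
analog 27° ↓ −27°: 268 − 27 = 241°

241°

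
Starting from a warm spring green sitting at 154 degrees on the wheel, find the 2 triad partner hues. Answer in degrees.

274° and 34°

A triad places three hues 120° apart.
154 + 120 = 274°
154 + 240 = 394 → 394 − 360 = 34°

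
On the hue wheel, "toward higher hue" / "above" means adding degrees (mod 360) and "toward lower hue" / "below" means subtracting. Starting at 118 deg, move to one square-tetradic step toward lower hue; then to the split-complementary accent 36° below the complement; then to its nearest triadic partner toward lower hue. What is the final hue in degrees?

52°

−90° (square ↓): 118 − 90 = 28°
+144° (split-comp 36° ↓): 28 + 144 = 172°
−120° (triadic ↓): 172 − 120 = 52°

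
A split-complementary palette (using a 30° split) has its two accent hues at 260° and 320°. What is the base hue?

The accents sit 30° either side of the complement, so the complement is their short-arc midpoint on the wheel.
Short-arc midpoint of 260° and 320°: 290°.
Base is 180° from the complement: 290 − 180 = 110°

110°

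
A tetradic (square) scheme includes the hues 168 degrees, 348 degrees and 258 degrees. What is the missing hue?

78°

A square tetradic scheme places four hues every 90°.
The full set through 168° is {78°, 168°, 258°, 348°}.
Given {168°, 258°, 348°}, the missing hue is 78°.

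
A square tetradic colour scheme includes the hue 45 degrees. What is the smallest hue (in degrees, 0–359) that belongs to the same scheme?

45°

A square tetradic scheme places four hues every 90°.
The full set through 45° is {45°, 135°, 225°, 315°}.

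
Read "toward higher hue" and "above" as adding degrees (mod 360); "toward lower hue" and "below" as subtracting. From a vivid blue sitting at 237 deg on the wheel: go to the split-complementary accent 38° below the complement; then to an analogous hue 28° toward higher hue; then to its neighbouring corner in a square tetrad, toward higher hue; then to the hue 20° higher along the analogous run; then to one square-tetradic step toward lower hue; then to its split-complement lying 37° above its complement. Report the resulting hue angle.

237 + 142 = 379 → 379 − 360 = 19°   (split-comp 38° ↓)
19 + 28 = 47°   (analog 28° ↑)
47 + 90 = 137°   (square ↑)
137 + 20 = 157°   (analog 20° ↑)
157 − 90 = 67°   (square ↓)
67 + 217 = 284°   (split-comp 37° ↑)

284°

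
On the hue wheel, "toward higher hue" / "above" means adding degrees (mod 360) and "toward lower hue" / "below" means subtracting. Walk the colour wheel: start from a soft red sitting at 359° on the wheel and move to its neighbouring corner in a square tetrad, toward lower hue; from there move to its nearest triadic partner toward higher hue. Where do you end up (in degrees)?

29°

square ↓ −90°: 359 − 90 = 269°
triadic ↑ +120°: 269 + 120 = 389 → 389 − 360 = 29°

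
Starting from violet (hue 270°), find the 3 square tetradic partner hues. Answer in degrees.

A square tetradic scheme places four hues every 90°.
270 + 90 = 360 → 360 − 360 = 0°
270 + 180 = 450 → 450 − 360 = 90°
270 + 270 = 540 → 540 − 360 = 180°

0°, 90°, 180°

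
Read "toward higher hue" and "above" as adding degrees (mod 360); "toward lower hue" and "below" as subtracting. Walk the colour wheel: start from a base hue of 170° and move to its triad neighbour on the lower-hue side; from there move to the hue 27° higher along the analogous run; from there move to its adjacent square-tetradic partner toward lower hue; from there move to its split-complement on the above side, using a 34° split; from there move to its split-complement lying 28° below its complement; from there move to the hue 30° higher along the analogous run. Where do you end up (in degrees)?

170 − 120 = 50°   (triadic ↓)
50 + 27 = 77°   (analog 27° ↑)
77 − 90 = -13 → -13 + 360 = 347°   (square ↓)
347 + 214 = 561 → 561 − 360 = 201°   (split-comp 34° ↑)
201 + 152 = 353°   (split-comp 28° ↓)
353 + 30 = 383 → 383 − 360 = 23°   (analog 30° ↑)

23°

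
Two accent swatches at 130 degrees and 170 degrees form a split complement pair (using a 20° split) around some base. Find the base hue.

330°

The accents sit 20° either side of the complement, so the complement is their short-arc midpoint on the wheel.
Short-arc midpoint of 130° and 170°: 150°.
Base is 180° from the complement: 150 − 180 = -30 → -30 + 360 = 330°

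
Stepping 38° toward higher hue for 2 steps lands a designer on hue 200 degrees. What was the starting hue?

124°

2 steps of 38° (toward higher hue) give a net shift of +76°.
Start = end − shift: 200 − 76 = 124°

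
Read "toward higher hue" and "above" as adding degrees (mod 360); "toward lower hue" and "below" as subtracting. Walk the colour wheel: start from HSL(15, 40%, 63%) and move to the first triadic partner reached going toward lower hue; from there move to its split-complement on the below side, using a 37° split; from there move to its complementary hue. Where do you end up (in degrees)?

218°

−120° (triadic ↓): 15 − 120 = -105 → -105 + 360 = 255°
+143° (split-comp 37° ↓): 255 + 143 = 398 → 398 − 360 = 38°
+180° (complement): 38 + 180 = 218°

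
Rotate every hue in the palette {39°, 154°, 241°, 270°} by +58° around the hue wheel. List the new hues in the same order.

39 + 58 = 97°
154 + 58 = 212°
241 + 58 = 299°
270 + 58 = 328°

97°, 212°, 299°, 328°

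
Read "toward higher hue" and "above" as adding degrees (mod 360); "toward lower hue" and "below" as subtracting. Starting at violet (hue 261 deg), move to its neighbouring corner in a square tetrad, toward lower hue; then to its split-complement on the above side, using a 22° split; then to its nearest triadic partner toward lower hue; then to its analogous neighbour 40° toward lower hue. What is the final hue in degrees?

−90° (square ↓): 261 − 90 = 171°
+202° (split-comp 22° ↑): 171 + 202 = 373 → 373 − 360 = 13°
−120° (triadic ↓): 13 − 120 = -107 → -107 + 360 = 253°
−40° (analog 40° ↓): 253 − 40 = 213°

213°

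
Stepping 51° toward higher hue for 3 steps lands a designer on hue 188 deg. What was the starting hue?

3 steps of 51° (toward higher hue) give a net shift of +153°.
Start = end − shift: 188 − 153 = 35°

35°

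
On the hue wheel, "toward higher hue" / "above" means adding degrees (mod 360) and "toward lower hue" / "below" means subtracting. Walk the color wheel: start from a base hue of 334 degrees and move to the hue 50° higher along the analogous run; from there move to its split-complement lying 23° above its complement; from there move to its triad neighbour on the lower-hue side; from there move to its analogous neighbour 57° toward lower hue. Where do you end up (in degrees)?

+50° (analog 50° ↑): 334 + 50 = 384 → 384 − 360 = 24°
+203° (split-comp 23° ↑): 24 + 203 = 227°
−120° (triadic ↓): 227 − 120 = 107°
−57° (analog 57° ↓): 107 − 57 = 50°

50°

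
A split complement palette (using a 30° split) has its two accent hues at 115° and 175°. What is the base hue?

325°

The accents sit 30° either side of the complement, so the complement is their short-arc midpoint on the wheel.
Short-arc midpoint of 115° and 175°: 145°.
Base is 180° from the complement: 145 − 180 = -35 → -35 + 360 = 325°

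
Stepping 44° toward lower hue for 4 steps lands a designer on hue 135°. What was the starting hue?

311°

4 steps of 44° (toward lower hue) give a net shift of −176°.
Start = end − shift: 135 + 176 = 311°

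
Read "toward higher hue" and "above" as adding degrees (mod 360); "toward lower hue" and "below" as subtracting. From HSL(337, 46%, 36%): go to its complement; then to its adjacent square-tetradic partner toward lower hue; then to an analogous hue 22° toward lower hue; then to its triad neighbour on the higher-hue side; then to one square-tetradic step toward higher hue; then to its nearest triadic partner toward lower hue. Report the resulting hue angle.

337 + 180 = 517 → 517 − 360 = 157°   (complement)
157 − 90 = 67°   (square ↓)
67 − 22 = 45°   (analog 22° ↓)
45 + 120 = 165°   (triadic ↑)
165 + 90 = 255°   (square ↑)
255 − 120 = 135°   (triadic ↓)

135°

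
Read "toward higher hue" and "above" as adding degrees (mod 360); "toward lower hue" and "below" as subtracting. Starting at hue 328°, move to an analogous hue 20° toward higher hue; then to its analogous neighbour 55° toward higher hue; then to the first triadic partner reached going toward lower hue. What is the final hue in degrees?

+20° (analog 20° ↑): 328 + 20 = 348°
+55° (analog 55° ↑): 348 + 55 = 403 → 403 − 360 = 43°
−120° (triadic ↓): 43 − 120 = -77 → -77 + 360 = 283°

283°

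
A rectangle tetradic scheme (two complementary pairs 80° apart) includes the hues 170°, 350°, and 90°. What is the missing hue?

270°

A rectangular tetradic uses two complementary pairs 80° apart: offsets 0°, 80°, 180°, 260°.
Among {90°, 170°, 350°}, 170° and 350° are a 180° pair.
The remaining hue 90° needs its own complement: 90 + 180 = 270°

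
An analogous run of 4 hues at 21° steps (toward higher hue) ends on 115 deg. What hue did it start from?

52°

3 steps of 21° (toward higher hue) give a net shift of +63°.
Start = end − shift: 115 − 63 = 52°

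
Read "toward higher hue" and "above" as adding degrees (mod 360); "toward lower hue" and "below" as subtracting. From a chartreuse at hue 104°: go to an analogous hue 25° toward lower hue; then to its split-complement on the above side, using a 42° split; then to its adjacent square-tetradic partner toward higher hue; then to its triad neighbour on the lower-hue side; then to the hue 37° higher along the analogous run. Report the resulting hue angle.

−25° (analog 25° ↓): 104 − 25 = 79°
+222° (split-comp 42° ↑): 79 + 222 = 301°
+90° (square ↑): 301 + 90 = 391 → 391 − 360 = 31°
−120° (triadic ↓): 31 − 120 = -89 → -89 + 360 = 271°
+37° (analog 37° ↑): 271 + 37 = 308°

308°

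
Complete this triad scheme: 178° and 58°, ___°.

A triad places three hues 120° apart.
The full set through 58° is {58°, 178°, 298°}.
Given {58°, 178°}, the missing hue is 298°.

298°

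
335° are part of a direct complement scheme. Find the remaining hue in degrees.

The complement sits 180° across the wheel.
The full set through 335° is {155°, 335°}.
Given {335°}, the missing hue is 155°.

155°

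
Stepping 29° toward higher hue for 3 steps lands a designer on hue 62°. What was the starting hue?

335°

3 steps of 29° (toward higher hue) give a net shift of +87°.
Start = end − shift: 62 − 87 = -25 → -25 + 360 = 335°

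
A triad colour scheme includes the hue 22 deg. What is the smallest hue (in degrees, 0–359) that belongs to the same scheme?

A triad places three hues 120° apart.
The full set through 22° is {22°, 142°, 262°}.

22°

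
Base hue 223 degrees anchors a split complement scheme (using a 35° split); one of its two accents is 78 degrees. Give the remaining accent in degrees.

8°

Split-complementary hues sit 35° either side of the complement.
Complement of the base 223°: 223 + 180 = 403 → 403 − 360 = 43°
The given accent 78° is 35° one side of 43°; the other accent sits 35° the other side: 43 − 35 = 8°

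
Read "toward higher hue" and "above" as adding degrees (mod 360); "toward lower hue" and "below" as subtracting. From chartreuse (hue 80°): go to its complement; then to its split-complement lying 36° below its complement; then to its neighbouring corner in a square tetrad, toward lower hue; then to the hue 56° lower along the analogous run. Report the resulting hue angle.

complement +180°: 80 + 180 = 260°
split-comp 36° ↓ +144°: 260 + 144 = 404 → 404 − 360 = 44°
square ↓ −90°: 44 − 90 = -46 → -46 + 360 = 314°
analog 56° ↓ −56°: 314 − 56 = 258°

258°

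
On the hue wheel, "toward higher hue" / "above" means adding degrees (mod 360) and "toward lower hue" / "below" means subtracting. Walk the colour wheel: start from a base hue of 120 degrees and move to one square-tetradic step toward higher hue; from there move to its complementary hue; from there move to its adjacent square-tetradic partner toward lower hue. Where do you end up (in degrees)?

120 + 90 = 210°   (square ↑)
210 + 180 = 390 → 390 − 360 = 30°   (complement)
30 − 90 = -60 → -60 + 360 = 300°   (square ↓)

300°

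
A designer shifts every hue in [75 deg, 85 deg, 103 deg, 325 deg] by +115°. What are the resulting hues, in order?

190°, 200°, 218°, 80°

75 + 115 = 190°
85 + 115 = 200°
103 + 115 = 218°
325 + 115 = 440 → 440 − 360 = 80°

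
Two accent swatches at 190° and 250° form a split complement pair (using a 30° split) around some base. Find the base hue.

The accents sit 30° either side of the complement, so the complement is their short-arc midpoint on the wheel.
Short-arc midpoint of 190° and 250°: 220°.
Base is 180° from the complement: 220 − 180 = 40°

40°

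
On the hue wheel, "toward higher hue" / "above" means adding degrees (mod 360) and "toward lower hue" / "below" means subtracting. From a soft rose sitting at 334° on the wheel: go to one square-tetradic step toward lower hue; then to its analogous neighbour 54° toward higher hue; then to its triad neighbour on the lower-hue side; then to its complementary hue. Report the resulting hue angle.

358°

square ↓ −90°: 334 − 90 = 244°
analog 54° ↑ +54°: 244 + 54 = 298°
triadic ↓ −120°: 298 − 120 = 178°
complement +180°: 178 + 180 = 358°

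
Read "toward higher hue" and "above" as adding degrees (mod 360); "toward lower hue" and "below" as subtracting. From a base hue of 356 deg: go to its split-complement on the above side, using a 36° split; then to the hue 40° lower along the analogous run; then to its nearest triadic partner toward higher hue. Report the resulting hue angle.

356 + 216 = 572 → 572 − 360 = 212°   (split-comp 36° ↑)
212 − 40 = 172°   (analog 40° ↓)
172 + 120 = 292°   (triadic ↑)

292°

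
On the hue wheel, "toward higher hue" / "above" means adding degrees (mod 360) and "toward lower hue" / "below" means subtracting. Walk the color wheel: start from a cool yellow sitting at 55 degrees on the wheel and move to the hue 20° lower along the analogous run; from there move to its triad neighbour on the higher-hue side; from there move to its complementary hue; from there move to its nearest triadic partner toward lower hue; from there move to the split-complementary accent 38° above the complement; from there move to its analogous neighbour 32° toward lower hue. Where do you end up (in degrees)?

analog 20° ↓ −20°: 55 − 20 = 35°
triadic ↑ +120°: 35 + 120 = 155°
complement +180°: 155 + 180 = 335°
triadic ↓ −120°: 335 − 120 = 215°
split-comp 38° ↑ +218°: 215 + 218 = 433 → 433 − 360 = 73°
analog 32° ↓ −32°: 73 − 32 = 41°

41°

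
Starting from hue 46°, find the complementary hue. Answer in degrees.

226°

46 + 180 = 226°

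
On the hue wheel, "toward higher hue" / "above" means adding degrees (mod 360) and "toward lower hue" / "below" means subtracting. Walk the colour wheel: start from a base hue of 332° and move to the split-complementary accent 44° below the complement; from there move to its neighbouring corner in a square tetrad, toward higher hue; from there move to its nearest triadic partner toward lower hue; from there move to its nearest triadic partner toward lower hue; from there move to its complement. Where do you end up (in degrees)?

+136° (split-comp 44° ↓): 332 + 136 = 468 → 468 − 360 = 108°
+90° (square ↑): 108 + 90 = 198°
−120° (triadic ↓): 198 − 120 = 78°
−120° (triadic ↓): 78 − 120 = -42 → -42 + 360 = 318°
+180° (complement): 318 + 180 = 498 → 498 − 360 = 138°

138°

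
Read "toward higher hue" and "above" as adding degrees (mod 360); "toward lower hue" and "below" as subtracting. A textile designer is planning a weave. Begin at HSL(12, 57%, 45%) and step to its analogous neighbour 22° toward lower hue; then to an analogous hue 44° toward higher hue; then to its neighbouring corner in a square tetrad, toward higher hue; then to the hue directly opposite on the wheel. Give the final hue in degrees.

−22° (analog 22° ↓): 12 − 22 = -10 → -10 + 360 = 350°
+44° (analog 44° ↑): 350 + 44 = 394 → 394 − 360 = 34°
+90° (square ↑): 34 + 90 = 124°
+180° (complement): 124 + 180 = 304°

304°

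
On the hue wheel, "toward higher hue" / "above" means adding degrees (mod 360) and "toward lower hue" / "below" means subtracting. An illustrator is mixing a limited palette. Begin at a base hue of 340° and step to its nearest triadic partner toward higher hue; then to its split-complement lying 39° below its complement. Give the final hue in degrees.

triadic ↑ +120°: 340 + 120 = 460 → 460 − 360 = 100°
split-comp 39° ↓ +141°: 100 + 141 = 241°

241°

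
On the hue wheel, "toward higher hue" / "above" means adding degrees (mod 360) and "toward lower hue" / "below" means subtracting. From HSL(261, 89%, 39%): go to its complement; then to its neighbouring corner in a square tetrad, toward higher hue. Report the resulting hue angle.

+180° (complement): 261 + 180 = 441 → 441 − 360 = 81°
+90° (square ↑): 81 + 90 = 171°

171°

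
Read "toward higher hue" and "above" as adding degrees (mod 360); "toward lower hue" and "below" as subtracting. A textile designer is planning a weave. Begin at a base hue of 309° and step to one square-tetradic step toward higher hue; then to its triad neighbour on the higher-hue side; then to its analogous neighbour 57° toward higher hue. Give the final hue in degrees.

square ↑ +90°: 309 + 90 = 399 → 399 − 360 = 39°
triadic ↑ +120°: 39 + 120 = 159°
analog 57° ↑ +57°: 159 + 57 = 216°

216°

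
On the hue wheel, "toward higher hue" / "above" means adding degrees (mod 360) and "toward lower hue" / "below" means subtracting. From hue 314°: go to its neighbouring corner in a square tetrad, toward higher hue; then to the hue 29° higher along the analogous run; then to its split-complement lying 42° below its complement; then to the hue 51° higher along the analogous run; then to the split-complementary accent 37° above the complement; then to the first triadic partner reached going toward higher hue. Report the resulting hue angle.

+90° (square ↑): 314 + 90 = 404 → 404 − 360 = 44°
+29° (analog 29° ↑): 44 + 29 = 73°
+138° (split-comp 42° ↓): 73 + 138 = 211°
+51° (analog 51° ↑): 211 + 51 = 262°
+217° (split-comp 37° ↑): 262 + 217 = 479 → 479 − 360 = 119°
+120° (triadic ↑): 119 + 120 = 239°

239°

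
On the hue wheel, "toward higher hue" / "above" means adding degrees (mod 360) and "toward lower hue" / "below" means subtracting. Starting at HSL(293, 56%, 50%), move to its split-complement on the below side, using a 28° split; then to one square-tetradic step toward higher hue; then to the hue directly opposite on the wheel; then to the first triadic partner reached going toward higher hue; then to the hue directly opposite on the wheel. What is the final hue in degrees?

+152° (split-comp 28° ↓): 293 + 152 = 445 → 445 − 360 = 85°
+90° (square ↑): 85 + 90 = 175°
+180° (complement): 175 + 180 = 355°
+120° (triadic ↑): 355 + 120 = 475 → 475 − 360 = 115°
+180° (complement): 115 + 180 = 295°

295°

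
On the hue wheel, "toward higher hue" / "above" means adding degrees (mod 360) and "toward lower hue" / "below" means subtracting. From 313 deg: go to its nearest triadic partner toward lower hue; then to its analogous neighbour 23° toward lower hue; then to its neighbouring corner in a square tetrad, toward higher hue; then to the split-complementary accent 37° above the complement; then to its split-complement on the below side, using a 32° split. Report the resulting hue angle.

265°

313 − 120 = 193°   (triadic ↓)
193 − 23 = 170°   (analog 23° ↓)
170 + 90 = 260°   (square ↑)
260 + 217 = 477 → 477 − 360 = 117°   (split-comp 37° ↑)
117 + 148 = 265°   (split-comp 32° ↓)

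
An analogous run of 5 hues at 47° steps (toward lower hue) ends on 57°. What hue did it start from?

4 steps of 47° (toward lower hue) give a net shift of −188°.
Start = end − shift: 57 + 188 = 245°

245°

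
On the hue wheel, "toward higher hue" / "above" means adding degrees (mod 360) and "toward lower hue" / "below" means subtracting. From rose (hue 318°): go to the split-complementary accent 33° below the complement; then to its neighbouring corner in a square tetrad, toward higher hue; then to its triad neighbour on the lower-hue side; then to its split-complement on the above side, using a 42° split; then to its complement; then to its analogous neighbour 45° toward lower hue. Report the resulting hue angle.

72°

split-comp 33° ↓ +147°: 318 + 147 = 465 → 465 − 360 = 105°
square ↑ +90°: 105 + 90 = 195°
triadic ↓ −120°: 195 − 120 = 75°
split-comp 42° ↑ +222°: 75 + 222 = 297°
complement +180°: 297 + 180 = 477 → 477 − 360 = 117°
analog 45° ↓ −45°: 117 − 45 = 72°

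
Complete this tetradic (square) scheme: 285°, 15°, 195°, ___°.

105°

A square tetradic scheme places four hues every 90°.
The full set through 15° is {15°, 105°, 195°, 285°}.
Given {15°, 195°, 285°}, the missing hue is 105°.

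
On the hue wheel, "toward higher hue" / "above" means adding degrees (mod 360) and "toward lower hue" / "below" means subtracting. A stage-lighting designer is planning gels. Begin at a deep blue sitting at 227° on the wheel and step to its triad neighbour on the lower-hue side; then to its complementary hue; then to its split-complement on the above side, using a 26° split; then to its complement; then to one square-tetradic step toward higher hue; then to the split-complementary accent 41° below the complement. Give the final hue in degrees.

182°

227 − 120 = 107°   (triadic ↓)
107 + 180 = 287°   (complement)
287 + 206 = 493 → 493 − 360 = 133°   (split-comp 26° ↑)
133 + 180 = 313°   (complement)
313 + 90 = 403 → 403 − 360 = 43°   (square ↑)
43 + 139 = 182°   (split-comp 41° ↓)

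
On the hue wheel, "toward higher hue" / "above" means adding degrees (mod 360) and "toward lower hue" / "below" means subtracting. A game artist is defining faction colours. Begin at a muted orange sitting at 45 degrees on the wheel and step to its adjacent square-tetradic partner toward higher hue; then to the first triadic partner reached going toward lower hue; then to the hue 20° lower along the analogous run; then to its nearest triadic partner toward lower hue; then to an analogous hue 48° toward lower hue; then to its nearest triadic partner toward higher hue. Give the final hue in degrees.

square ↑ +90°: 45 + 90 = 135°
triadic ↓ −120°: 135 − 120 = 15°
analog 20° ↓ −20°: 15 − 20 = -5 → -5 + 360 = 355°
triadic ↓ −120°: 355 − 120 = 235°
analog 48° ↓ −48°: 235 − 48 = 187°
triadic ↑ +120°: 187 + 120 = 307°

307°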